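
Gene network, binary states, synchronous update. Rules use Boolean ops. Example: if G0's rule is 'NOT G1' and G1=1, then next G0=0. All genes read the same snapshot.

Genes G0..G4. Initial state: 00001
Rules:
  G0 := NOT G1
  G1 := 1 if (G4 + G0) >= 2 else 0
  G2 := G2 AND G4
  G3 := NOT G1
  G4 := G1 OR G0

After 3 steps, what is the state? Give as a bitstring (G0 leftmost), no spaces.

Step 1: G0=NOT G1=NOT 0=1 G1=(1+0>=2)=0 G2=G2&G4=0&1=0 G3=NOT G1=NOT 0=1 G4=G1|G0=0|0=0 -> 10010
Step 2: G0=NOT G1=NOT 0=1 G1=(0+1>=2)=0 G2=G2&G4=0&0=0 G3=NOT G1=NOT 0=1 G4=G1|G0=0|1=1 -> 10011
Step 3: G0=NOT G1=NOT 0=1 G1=(1+1>=2)=1 G2=G2&G4=0&1=0 G3=NOT G1=NOT 0=1 G4=G1|G0=0|1=1 -> 11011

11011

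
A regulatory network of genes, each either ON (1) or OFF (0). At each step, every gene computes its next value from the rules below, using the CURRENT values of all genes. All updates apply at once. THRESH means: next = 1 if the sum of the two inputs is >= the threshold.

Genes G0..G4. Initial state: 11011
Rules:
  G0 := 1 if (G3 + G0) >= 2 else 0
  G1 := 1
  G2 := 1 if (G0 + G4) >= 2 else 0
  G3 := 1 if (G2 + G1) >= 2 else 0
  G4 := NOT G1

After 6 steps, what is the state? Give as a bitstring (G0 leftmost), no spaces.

Step 1: G0=(1+1>=2)=1 G1=1(const) G2=(1+1>=2)=1 G3=(0+1>=2)=0 G4=NOT G1=NOT 1=0 -> 11100
Step 2: G0=(0+1>=2)=0 G1=1(const) G2=(1+0>=2)=0 G3=(1+1>=2)=1 G4=NOT G1=NOT 1=0 -> 01010
Step 3: G0=(1+0>=2)=0 G1=1(const) G2=(0+0>=2)=0 G3=(0+1>=2)=0 G4=NOT G1=NOT 1=0 -> 01000
Step 4: G0=(0+0>=2)=0 G1=1(const) G2=(0+0>=2)=0 G3=(0+1>=2)=0 G4=NOT G1=NOT 1=0 -> 01000
Step 5: G0=(0+0>=2)=0 G1=1(const) G2=(0+0>=2)=0 G3=(0+1>=2)=0 G4=NOT G1=NOT 1=0 -> 01000
Step 6: G0=(0+0>=2)=0 G1=1(const) G2=(0+0>=2)=0 G3=(0+1>=2)=0 G4=NOT G1=NOT 1=0 -> 01000

01000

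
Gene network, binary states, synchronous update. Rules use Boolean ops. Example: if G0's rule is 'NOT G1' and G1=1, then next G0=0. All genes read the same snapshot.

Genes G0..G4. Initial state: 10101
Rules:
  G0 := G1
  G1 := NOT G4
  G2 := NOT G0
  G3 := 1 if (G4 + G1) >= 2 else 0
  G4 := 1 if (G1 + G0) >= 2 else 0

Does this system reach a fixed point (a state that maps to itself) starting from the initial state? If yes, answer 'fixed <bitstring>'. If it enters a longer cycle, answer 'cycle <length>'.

Answer: cycle 5

Derivation:
Step 0: 10101
Step 1: G0=G1=0 G1=NOT G4=NOT 1=0 G2=NOT G0=NOT 1=0 G3=(1+0>=2)=0 G4=(0+1>=2)=0 -> 00000
Step 2: G0=G1=0 G1=NOT G4=NOT 0=1 G2=NOT G0=NOT 0=1 G3=(0+0>=2)=0 G4=(0+0>=2)=0 -> 01100
Step 3: G0=G1=1 G1=NOT G4=NOT 0=1 G2=NOT G0=NOT 0=1 G3=(0+1>=2)=0 G4=(1+0>=2)=0 -> 11100
Step 4: G0=G1=1 G1=NOT G4=NOT 0=1 G2=NOT G0=NOT 1=0 G3=(0+1>=2)=0 G4=(1+1>=2)=1 -> 11001
Step 5: G0=G1=1 G1=NOT G4=NOT 1=0 G2=NOT G0=NOT 1=0 G3=(1+1>=2)=1 G4=(1+1>=2)=1 -> 10011
Step 6: G0=G1=0 G1=NOT G4=NOT 1=0 G2=NOT G0=NOT 1=0 G3=(1+0>=2)=0 G4=(0+1>=2)=0 -> 00000
Cycle of length 5 starting at step 1 -> no fixed point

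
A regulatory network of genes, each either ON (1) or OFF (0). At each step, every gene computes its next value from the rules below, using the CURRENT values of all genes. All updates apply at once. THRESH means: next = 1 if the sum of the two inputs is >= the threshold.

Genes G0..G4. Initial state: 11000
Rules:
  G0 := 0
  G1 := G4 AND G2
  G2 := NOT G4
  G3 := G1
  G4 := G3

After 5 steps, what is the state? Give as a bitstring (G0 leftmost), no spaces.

Step 1: G0=0(const) G1=G4&G2=0&0=0 G2=NOT G4=NOT 0=1 G3=G1=1 G4=G3=0 -> 00110
Step 2: G0=0(const) G1=G4&G2=0&1=0 G2=NOT G4=NOT 0=1 G3=G1=0 G4=G3=1 -> 00101
Step 3: G0=0(const) G1=G4&G2=1&1=1 G2=NOT G4=NOT 1=0 G3=G1=0 G4=G3=0 -> 01000
Step 4: G0=0(const) G1=G4&G2=0&0=0 G2=NOT G4=NOT 0=1 G3=G1=1 G4=G3=0 -> 00110
Step 5: G0=0(const) G1=G4&G2=0&1=0 G2=NOT G4=NOT 0=1 G3=G1=0 G4=G3=1 -> 00101

00101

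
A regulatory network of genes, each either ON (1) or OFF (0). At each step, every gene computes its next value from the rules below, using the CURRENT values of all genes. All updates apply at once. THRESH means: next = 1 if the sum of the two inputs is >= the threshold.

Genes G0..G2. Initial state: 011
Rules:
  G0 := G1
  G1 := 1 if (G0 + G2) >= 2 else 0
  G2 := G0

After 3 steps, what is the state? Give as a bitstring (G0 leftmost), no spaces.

Step 1: G0=G1=1 G1=(0+1>=2)=0 G2=G0=0 -> 100
Step 2: G0=G1=0 G1=(1+0>=2)=0 G2=G0=1 -> 001
Step 3: G0=G1=0 G1=(0+1>=2)=0 G2=G0=0 -> 000

000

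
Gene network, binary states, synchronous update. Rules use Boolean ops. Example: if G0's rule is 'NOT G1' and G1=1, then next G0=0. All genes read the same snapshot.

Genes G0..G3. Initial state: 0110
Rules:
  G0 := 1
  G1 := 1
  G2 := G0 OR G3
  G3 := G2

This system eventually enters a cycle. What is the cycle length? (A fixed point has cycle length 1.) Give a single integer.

Step 0: 0110
Step 1: G0=1(const) G1=1(const) G2=G0|G3=0|0=0 G3=G2=1 -> 1101
Step 2: G0=1(const) G1=1(const) G2=G0|G3=1|1=1 G3=G2=0 -> 1110
Step 3: G0=1(const) G1=1(const) G2=G0|G3=1|0=1 G3=G2=1 -> 1111
Step 4: G0=1(const) G1=1(const) G2=G0|G3=1|1=1 G3=G2=1 -> 1111
State from step 4 equals state from step 3 -> cycle length 1

Answer: 1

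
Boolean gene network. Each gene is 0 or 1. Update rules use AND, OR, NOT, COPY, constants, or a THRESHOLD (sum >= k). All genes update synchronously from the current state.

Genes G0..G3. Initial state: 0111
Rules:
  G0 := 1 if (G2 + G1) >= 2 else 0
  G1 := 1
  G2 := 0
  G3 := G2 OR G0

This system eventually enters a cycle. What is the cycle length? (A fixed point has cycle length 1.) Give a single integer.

Step 0: 0111
Step 1: G0=(1+1>=2)=1 G1=1(const) G2=0(const) G3=G2|G0=1|0=1 -> 1101
Step 2: G0=(0+1>=2)=0 G1=1(const) G2=0(const) G3=G2|G0=0|1=1 -> 0101
Step 3: G0=(0+1>=2)=0 G1=1(const) G2=0(const) G3=G2|G0=0|0=0 -> 0100
Step 4: G0=(0+1>=2)=0 G1=1(const) G2=0(const) G3=G2|G0=0|0=0 -> 0100
State from step 4 equals state from step 3 -> cycle length 1

Answer: 1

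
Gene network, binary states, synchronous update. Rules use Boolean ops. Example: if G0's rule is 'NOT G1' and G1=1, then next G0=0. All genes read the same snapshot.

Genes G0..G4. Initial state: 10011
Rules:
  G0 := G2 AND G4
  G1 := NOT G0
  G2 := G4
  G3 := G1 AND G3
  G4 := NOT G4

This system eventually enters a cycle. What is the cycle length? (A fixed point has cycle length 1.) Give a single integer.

Step 0: 10011
Step 1: G0=G2&G4=0&1=0 G1=NOT G0=NOT 1=0 G2=G4=1 G3=G1&G3=0&1=0 G4=NOT G4=NOT 1=0 -> 00100
Step 2: G0=G2&G4=1&0=0 G1=NOT G0=NOT 0=1 G2=G4=0 G3=G1&G3=0&0=0 G4=NOT G4=NOT 0=1 -> 01001
Step 3: G0=G2&G4=0&1=0 G1=NOT G0=NOT 0=1 G2=G4=1 G3=G1&G3=1&0=0 G4=NOT G4=NOT 1=0 -> 01100
Step 4: G0=G2&G4=1&0=0 G1=NOT G0=NOT 0=1 G2=G4=0 G3=G1&G3=1&0=0 G4=NOT G4=NOT 0=1 -> 01001
State from step 4 equals state from step 2 -> cycle length 2

Answer: 2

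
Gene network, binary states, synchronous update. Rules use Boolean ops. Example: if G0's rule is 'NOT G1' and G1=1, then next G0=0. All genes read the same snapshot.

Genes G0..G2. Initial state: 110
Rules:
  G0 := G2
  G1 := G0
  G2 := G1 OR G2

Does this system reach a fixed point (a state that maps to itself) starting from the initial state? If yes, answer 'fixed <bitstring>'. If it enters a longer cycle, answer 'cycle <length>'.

Step 0: 110
Step 1: G0=G2=0 G1=G0=1 G2=G1|G2=1|0=1 -> 011
Step 2: G0=G2=1 G1=G0=0 G2=G1|G2=1|1=1 -> 101
Step 3: G0=G2=1 G1=G0=1 G2=G1|G2=0|1=1 -> 111
Step 4: G0=G2=1 G1=G0=1 G2=G1|G2=1|1=1 -> 111
Fixed point reached at step 3: 111

Answer: fixed 111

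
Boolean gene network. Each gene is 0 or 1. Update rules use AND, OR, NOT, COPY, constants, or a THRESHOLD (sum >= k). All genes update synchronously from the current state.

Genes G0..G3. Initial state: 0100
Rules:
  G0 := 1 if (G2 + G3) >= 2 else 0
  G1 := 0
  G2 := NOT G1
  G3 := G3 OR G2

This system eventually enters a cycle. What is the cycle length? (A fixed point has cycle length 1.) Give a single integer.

Answer: 1

Derivation:
Step 0: 0100
Step 1: G0=(0+0>=2)=0 G1=0(const) G2=NOT G1=NOT 1=0 G3=G3|G2=0|0=0 -> 0000
Step 2: G0=(0+0>=2)=0 G1=0(const) G2=NOT G1=NOT 0=1 G3=G3|G2=0|0=0 -> 0010
Step 3: G0=(1+0>=2)=0 G1=0(const) G2=NOT G1=NOT 0=1 G3=G3|G2=0|1=1 -> 0011
Step 4: G0=(1+1>=2)=1 G1=0(const) G2=NOT G1=NOT 0=1 G3=G3|G2=1|1=1 -> 1011
Step 5: G0=(1+1>=2)=1 G1=0(const) G2=NOT G1=NOT 0=1 G3=G3|G2=1|1=1 -> 1011
State from step 5 equals state from step 4 -> cycle length 1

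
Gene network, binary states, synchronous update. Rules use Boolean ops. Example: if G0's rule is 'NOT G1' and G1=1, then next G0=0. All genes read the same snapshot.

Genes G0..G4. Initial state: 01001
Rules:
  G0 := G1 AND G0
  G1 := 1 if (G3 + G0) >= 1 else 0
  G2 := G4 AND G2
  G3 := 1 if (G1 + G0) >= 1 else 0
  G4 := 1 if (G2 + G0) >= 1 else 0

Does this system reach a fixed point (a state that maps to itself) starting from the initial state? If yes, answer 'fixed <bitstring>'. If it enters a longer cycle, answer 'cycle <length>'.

Step 0: 01001
Step 1: G0=G1&G0=1&0=0 G1=(0+0>=1)=0 G2=G4&G2=1&0=0 G3=(1+0>=1)=1 G4=(0+0>=1)=0 -> 00010
Step 2: G0=G1&G0=0&0=0 G1=(1+0>=1)=1 G2=G4&G2=0&0=0 G3=(0+0>=1)=0 G4=(0+0>=1)=0 -> 01000
Step 3: G0=G1&G0=1&0=0 G1=(0+0>=1)=0 G2=G4&G2=0&0=0 G3=(1+0>=1)=1 G4=(0+0>=1)=0 -> 00010
Cycle of length 2 starting at step 1 -> no fixed point

Answer: cycle 2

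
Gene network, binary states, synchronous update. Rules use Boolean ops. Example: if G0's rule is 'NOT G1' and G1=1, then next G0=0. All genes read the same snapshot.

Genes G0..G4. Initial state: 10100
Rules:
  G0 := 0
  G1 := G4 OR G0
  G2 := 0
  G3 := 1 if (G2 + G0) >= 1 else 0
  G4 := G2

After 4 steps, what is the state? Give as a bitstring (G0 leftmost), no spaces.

Step 1: G0=0(const) G1=G4|G0=0|1=1 G2=0(const) G3=(1+1>=1)=1 G4=G2=1 -> 01011
Step 2: G0=0(const) G1=G4|G0=1|0=1 G2=0(const) G3=(0+0>=1)=0 G4=G2=0 -> 01000
Step 3: G0=0(const) G1=G4|G0=0|0=0 G2=0(const) G3=(0+0>=1)=0 G4=G2=0 -> 00000
Step 4: G0=0(const) G1=G4|G0=0|0=0 G2=0(const) G3=(0+0>=1)=0 G4=G2=0 -> 00000

00000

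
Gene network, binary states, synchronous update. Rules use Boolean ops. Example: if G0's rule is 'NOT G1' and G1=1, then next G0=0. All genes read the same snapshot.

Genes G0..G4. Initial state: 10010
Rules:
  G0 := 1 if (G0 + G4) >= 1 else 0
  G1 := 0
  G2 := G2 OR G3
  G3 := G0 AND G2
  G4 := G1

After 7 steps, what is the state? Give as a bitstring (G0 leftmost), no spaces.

Step 1: G0=(1+0>=1)=1 G1=0(const) G2=G2|G3=0|1=1 G3=G0&G2=1&0=0 G4=G1=0 -> 10100
Step 2: G0=(1+0>=1)=1 G1=0(const) G2=G2|G3=1|0=1 G3=G0&G2=1&1=1 G4=G1=0 -> 10110
Step 3: G0=(1+0>=1)=1 G1=0(const) G2=G2|G3=1|1=1 G3=G0&G2=1&1=1 G4=G1=0 -> 10110
Step 4: G0=(1+0>=1)=1 G1=0(const) G2=G2|G3=1|1=1 G3=G0&G2=1&1=1 G4=G1=0 -> 10110
Step 5: G0=(1+0>=1)=1 G1=0(const) G2=G2|G3=1|1=1 G3=G0&G2=1&1=1 G4=G1=0 -> 10110
Step 6: G0=(1+0>=1)=1 G1=0(const) G2=G2|G3=1|1=1 G3=G0&G2=1&1=1 G4=G1=0 -> 10110
Step 7: G0=(1+0>=1)=1 G1=0(const) G2=G2|G3=1|1=1 G3=G0&G2=1&1=1 G4=G1=0 -> 10110

10110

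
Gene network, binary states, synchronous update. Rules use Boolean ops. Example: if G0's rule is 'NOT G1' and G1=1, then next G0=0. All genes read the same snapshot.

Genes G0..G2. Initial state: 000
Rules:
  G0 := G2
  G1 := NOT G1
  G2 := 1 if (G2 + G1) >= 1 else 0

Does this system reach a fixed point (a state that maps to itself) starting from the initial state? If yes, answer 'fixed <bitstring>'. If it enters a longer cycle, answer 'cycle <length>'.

Step 0: 000
Step 1: G0=G2=0 G1=NOT G1=NOT 0=1 G2=(0+0>=1)=0 -> 010
Step 2: G0=G2=0 G1=NOT G1=NOT 1=0 G2=(0+1>=1)=1 -> 001
Step 3: G0=G2=1 G1=NOT G1=NOT 0=1 G2=(1+0>=1)=1 -> 111
Step 4: G0=G2=1 G1=NOT G1=NOT 1=0 G2=(1+1>=1)=1 -> 101
Step 5: G0=G2=1 G1=NOT G1=NOT 0=1 G2=(1+0>=1)=1 -> 111
Cycle of length 2 starting at step 3 -> no fixed point

Answer: cycle 2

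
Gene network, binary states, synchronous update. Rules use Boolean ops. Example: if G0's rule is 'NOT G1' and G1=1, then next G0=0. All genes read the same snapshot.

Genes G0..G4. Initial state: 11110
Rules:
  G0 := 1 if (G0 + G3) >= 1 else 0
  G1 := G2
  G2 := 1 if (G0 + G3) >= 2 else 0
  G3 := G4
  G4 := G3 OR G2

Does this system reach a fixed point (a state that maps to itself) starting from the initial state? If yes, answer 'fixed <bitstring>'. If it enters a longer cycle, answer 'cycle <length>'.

Answer: fixed 11111

Derivation:
Step 0: 11110
Step 1: G0=(1+1>=1)=1 G1=G2=1 G2=(1+1>=2)=1 G3=G4=0 G4=G3|G2=1|1=1 -> 11101
Step 2: G0=(1+0>=1)=1 G1=G2=1 G2=(1+0>=2)=0 G3=G4=1 G4=G3|G2=0|1=1 -> 11011
Step 3: G0=(1+1>=1)=1 G1=G2=0 G2=(1+1>=2)=1 G3=G4=1 G4=G3|G2=1|0=1 -> 10111
Step 4: G0=(1+1>=1)=1 G1=G2=1 G2=(1+1>=2)=1 G3=G4=1 G4=G3|G2=1|1=1 -> 11111
Step 5: G0=(1+1>=1)=1 G1=G2=1 G2=(1+1>=2)=1 G3=G4=1 G4=G3|G2=1|1=1 -> 11111
Fixed point reached at step 4: 11111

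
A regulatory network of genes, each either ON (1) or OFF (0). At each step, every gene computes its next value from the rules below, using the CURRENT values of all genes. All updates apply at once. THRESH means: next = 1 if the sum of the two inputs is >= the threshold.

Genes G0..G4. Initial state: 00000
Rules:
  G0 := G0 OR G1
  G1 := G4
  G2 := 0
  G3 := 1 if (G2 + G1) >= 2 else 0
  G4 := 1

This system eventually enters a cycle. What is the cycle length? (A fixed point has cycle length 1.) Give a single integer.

Answer: 1

Derivation:
Step 0: 00000
Step 1: G0=G0|G1=0|0=0 G1=G4=0 G2=0(const) G3=(0+0>=2)=0 G4=1(const) -> 00001
Step 2: G0=G0|G1=0|0=0 G1=G4=1 G2=0(const) G3=(0+0>=2)=0 G4=1(const) -> 01001
Step 3: G0=G0|G1=0|1=1 G1=G4=1 G2=0(const) G3=(0+1>=2)=0 G4=1(const) -> 11001
Step 4: G0=G0|G1=1|1=1 G1=G4=1 G2=0(const) G3=(0+1>=2)=0 G4=1(const) -> 11001
State from step 4 equals state from step 3 -> cycle length 1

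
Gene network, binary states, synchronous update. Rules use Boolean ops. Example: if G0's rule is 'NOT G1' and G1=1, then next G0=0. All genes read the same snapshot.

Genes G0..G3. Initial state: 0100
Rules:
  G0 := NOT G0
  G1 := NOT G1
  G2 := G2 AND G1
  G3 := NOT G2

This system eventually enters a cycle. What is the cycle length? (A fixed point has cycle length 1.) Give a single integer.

Step 0: 0100
Step 1: G0=NOT G0=NOT 0=1 G1=NOT G1=NOT 1=0 G2=G2&G1=0&1=0 G3=NOT G2=NOT 0=1 -> 1001
Step 2: G0=NOT G0=NOT 1=0 G1=NOT G1=NOT 0=1 G2=G2&G1=0&0=0 G3=NOT G2=NOT 0=1 -> 0101
Step 3: G0=NOT G0=NOT 0=1 G1=NOT G1=NOT 1=0 G2=G2&G1=0&1=0 G3=NOT G2=NOT 0=1 -> 1001
State from step 3 equals state from step 1 -> cycle length 2

Answer: 2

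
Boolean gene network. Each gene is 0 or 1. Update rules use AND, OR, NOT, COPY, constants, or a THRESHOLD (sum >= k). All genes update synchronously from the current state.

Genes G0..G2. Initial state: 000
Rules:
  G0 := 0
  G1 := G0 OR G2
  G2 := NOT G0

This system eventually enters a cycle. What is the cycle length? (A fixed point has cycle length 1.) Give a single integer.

Answer: 1

Derivation:
Step 0: 000
Step 1: G0=0(const) G1=G0|G2=0|0=0 G2=NOT G0=NOT 0=1 -> 001
Step 2: G0=0(const) G1=G0|G2=0|1=1 G2=NOT G0=NOT 0=1 -> 011
Step 3: G0=0(const) G1=G0|G2=0|1=1 G2=NOT G0=NOT 0=1 -> 011
State from step 3 equals state from step 2 -> cycle length 1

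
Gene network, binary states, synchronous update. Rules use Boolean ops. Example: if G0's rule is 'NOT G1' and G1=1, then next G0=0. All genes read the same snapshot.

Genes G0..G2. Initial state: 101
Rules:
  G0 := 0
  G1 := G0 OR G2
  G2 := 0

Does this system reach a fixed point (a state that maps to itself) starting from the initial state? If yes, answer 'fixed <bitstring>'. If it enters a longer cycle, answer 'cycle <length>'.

Answer: fixed 000

Derivation:
Step 0: 101
Step 1: G0=0(const) G1=G0|G2=1|1=1 G2=0(const) -> 010
Step 2: G0=0(const) G1=G0|G2=0|0=0 G2=0(const) -> 000
Step 3: G0=0(const) G1=G0|G2=0|0=0 G2=0(const) -> 000
Fixed point reached at step 2: 000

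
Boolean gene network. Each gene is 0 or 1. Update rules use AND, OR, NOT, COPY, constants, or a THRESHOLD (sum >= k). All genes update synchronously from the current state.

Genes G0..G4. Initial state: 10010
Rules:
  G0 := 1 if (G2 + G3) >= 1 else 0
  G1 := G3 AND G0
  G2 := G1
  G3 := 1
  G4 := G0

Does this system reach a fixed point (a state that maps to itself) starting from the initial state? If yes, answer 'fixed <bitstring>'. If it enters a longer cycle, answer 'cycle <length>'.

Step 0: 10010
Step 1: G0=(0+1>=1)=1 G1=G3&G0=1&1=1 G2=G1=0 G3=1(const) G4=G0=1 -> 11011
Step 2: G0=(0+1>=1)=1 G1=G3&G0=1&1=1 G2=G1=1 G3=1(const) G4=G0=1 -> 11111
Step 3: G0=(1+1>=1)=1 G1=G3&G0=1&1=1 G2=G1=1 G3=1(const) G4=G0=1 -> 11111
Fixed point reached at step 2: 11111

Answer: fixed 11111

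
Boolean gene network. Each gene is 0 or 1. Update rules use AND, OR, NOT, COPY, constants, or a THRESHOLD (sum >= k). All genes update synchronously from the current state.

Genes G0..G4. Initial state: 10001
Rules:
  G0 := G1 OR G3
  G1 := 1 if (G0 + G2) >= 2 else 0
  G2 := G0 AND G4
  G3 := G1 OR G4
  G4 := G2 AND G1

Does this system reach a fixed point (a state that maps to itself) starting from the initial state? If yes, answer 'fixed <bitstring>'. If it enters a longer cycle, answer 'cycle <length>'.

Step 0: 10001
Step 1: G0=G1|G3=0|0=0 G1=(1+0>=2)=0 G2=G0&G4=1&1=1 G3=G1|G4=0|1=1 G4=G2&G1=0&0=0 -> 00110
Step 2: G0=G1|G3=0|1=1 G1=(0+1>=2)=0 G2=G0&G4=0&0=0 G3=G1|G4=0|0=0 G4=G2&G1=1&0=0 -> 10000
Step 3: G0=G1|G3=0|0=0 G1=(1+0>=2)=0 G2=G0&G4=1&0=0 G3=G1|G4=0|0=0 G4=G2&G1=0&0=0 -> 00000
Step 4: G0=G1|G3=0|0=0 G1=(0+0>=2)=0 G2=G0&G4=0&0=0 G3=G1|G4=0|0=0 G4=G2&G1=0&0=0 -> 00000
Fixed point reached at step 3: 00000

Answer: fixed 00000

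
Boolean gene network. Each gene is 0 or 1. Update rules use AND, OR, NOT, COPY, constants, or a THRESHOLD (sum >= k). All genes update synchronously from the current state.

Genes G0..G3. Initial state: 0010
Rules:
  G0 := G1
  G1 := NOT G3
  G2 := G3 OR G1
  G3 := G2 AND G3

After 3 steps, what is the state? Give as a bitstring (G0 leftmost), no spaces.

Step 1: G0=G1=0 G1=NOT G3=NOT 0=1 G2=G3|G1=0|0=0 G3=G2&G3=1&0=0 -> 0100
Step 2: G0=G1=1 G1=NOT G3=NOT 0=1 G2=G3|G1=0|1=1 G3=G2&G3=0&0=0 -> 1110
Step 3: G0=G1=1 G1=NOT G3=NOT 0=1 G2=G3|G1=0|1=1 G3=G2&G3=1&0=0 -> 1110

1110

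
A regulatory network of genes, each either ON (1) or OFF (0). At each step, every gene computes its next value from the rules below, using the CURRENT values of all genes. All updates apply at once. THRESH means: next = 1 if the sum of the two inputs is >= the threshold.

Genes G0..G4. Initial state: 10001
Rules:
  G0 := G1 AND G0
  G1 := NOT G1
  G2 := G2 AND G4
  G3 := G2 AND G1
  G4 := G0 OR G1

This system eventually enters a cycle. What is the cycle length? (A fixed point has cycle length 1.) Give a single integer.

Step 0: 10001
Step 1: G0=G1&G0=0&1=0 G1=NOT G1=NOT 0=1 G2=G2&G4=0&1=0 G3=G2&G1=0&0=0 G4=G0|G1=1|0=1 -> 01001
Step 2: G0=G1&G0=1&0=0 G1=NOT G1=NOT 1=0 G2=G2&G4=0&1=0 G3=G2&G1=0&1=0 G4=G0|G1=0|1=1 -> 00001
Step 3: G0=G1&G0=0&0=0 G1=NOT G1=NOT 0=1 G2=G2&G4=0&1=0 G3=G2&G1=0&0=0 G4=G0|G1=0|0=0 -> 01000
Step 4: G0=G1&G0=1&0=0 G1=NOT G1=NOT 1=0 G2=G2&G4=0&0=0 G3=G2&G1=0&1=0 G4=G0|G1=0|1=1 -> 00001
State from step 4 equals state from step 2 -> cycle length 2

Answer: 2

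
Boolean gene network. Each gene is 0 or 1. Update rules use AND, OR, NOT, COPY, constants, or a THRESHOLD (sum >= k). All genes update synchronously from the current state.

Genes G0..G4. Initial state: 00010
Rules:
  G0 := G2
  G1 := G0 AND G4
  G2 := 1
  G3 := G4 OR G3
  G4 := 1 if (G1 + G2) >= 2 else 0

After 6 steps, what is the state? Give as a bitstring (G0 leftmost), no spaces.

Step 1: G0=G2=0 G1=G0&G4=0&0=0 G2=1(const) G3=G4|G3=0|1=1 G4=(0+0>=2)=0 -> 00110
Step 2: G0=G2=1 G1=G0&G4=0&0=0 G2=1(const) G3=G4|G3=0|1=1 G4=(0+1>=2)=0 -> 10110
Step 3: G0=G2=1 G1=G0&G4=1&0=0 G2=1(const) G3=G4|G3=0|1=1 G4=(0+1>=2)=0 -> 10110
Step 4: G0=G2=1 G1=G0&G4=1&0=0 G2=1(const) G3=G4|G3=0|1=1 G4=(0+1>=2)=0 -> 10110
Step 5: G0=G2=1 G1=G0&G4=1&0=0 G2=1(const) G3=G4|G3=0|1=1 G4=(0+1>=2)=0 -> 10110
Step 6: G0=G2=1 G1=G0&G4=1&0=0 G2=1(const) G3=G4|G3=0|1=1 G4=(0+1>=2)=0 -> 10110

10110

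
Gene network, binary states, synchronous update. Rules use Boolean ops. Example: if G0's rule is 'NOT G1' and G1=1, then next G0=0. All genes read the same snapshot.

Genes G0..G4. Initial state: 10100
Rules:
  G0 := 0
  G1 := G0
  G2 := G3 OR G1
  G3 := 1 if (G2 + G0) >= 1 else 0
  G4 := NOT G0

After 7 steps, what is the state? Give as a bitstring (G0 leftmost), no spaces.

Step 1: G0=0(const) G1=G0=1 G2=G3|G1=0|0=0 G3=(1+1>=1)=1 G4=NOT G0=NOT 1=0 -> 01010
Step 2: G0=0(const) G1=G0=0 G2=G3|G1=1|1=1 G3=(0+0>=1)=0 G4=NOT G0=NOT 0=1 -> 00101
Step 3: G0=0(const) G1=G0=0 G2=G3|G1=0|0=0 G3=(1+0>=1)=1 G4=NOT G0=NOT 0=1 -> 00011
Step 4: G0=0(const) G1=G0=0 G2=G3|G1=1|0=1 G3=(0+0>=1)=0 G4=NOT G0=NOT 0=1 -> 00101
Step 5: G0=0(const) G1=G0=0 G2=G3|G1=0|0=0 G3=(1+0>=1)=1 G4=NOT G0=NOT 0=1 -> 00011
Step 6: G0=0(const) G1=G0=0 G2=G3|G1=1|0=1 G3=(0+0>=1)=0 G4=NOT G0=NOT 0=1 -> 00101
Step 7: G0=0(const) G1=G0=0 G2=G3|G1=0|0=0 G3=(1+0>=1)=1 G4=NOT G0=NOT 0=1 -> 00011

00011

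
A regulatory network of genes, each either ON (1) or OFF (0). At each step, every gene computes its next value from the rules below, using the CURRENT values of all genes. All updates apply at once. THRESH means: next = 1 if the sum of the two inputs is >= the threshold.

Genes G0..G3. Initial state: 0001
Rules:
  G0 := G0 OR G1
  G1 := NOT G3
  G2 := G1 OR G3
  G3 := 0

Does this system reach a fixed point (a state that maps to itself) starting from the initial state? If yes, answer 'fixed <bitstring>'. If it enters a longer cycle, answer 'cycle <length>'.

Step 0: 0001
Step 1: G0=G0|G1=0|0=0 G1=NOT G3=NOT 1=0 G2=G1|G3=0|1=1 G3=0(const) -> 0010
Step 2: G0=G0|G1=0|0=0 G1=NOT G3=NOT 0=1 G2=G1|G3=0|0=0 G3=0(const) -> 0100
Step 3: G0=G0|G1=0|1=1 G1=NOT G3=NOT 0=1 G2=G1|G3=1|0=1 G3=0(const) -> 1110
Step 4: G0=G0|G1=1|1=1 G1=NOT G3=NOT 0=1 G2=G1|G3=1|0=1 G3=0(const) -> 1110
Fixed point reached at step 3: 1110

Answer: fixed 1110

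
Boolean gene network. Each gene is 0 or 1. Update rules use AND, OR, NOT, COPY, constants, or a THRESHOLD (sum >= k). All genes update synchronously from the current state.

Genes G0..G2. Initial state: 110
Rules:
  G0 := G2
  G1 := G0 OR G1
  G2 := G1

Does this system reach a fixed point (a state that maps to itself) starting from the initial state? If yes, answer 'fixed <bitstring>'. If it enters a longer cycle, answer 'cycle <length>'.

Answer: fixed 111

Derivation:
Step 0: 110
Step 1: G0=G2=0 G1=G0|G1=1|1=1 G2=G1=1 -> 011
Step 2: G0=G2=1 G1=G0|G1=0|1=1 G2=G1=1 -> 111
Step 3: G0=G2=1 G1=G0|G1=1|1=1 G2=G1=1 -> 111
Fixed point reached at step 2: 111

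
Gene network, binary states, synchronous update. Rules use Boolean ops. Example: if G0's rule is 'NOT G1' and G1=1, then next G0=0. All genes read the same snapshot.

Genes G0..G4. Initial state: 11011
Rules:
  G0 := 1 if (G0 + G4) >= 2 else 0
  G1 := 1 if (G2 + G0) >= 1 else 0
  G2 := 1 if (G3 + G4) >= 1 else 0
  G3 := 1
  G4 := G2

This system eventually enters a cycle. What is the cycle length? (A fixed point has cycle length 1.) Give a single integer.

Answer: 1

Derivation:
Step 0: 11011
Step 1: G0=(1+1>=2)=1 G1=(0+1>=1)=1 G2=(1+1>=1)=1 G3=1(const) G4=G2=0 -> 11110
Step 2: G0=(1+0>=2)=0 G1=(1+1>=1)=1 G2=(1+0>=1)=1 G3=1(const) G4=G2=1 -> 01111
Step 3: G0=(0+1>=2)=0 G1=(1+0>=1)=1 G2=(1+1>=1)=1 G3=1(const) G4=G2=1 -> 01111
State from step 3 equals state from step 2 -> cycle length 1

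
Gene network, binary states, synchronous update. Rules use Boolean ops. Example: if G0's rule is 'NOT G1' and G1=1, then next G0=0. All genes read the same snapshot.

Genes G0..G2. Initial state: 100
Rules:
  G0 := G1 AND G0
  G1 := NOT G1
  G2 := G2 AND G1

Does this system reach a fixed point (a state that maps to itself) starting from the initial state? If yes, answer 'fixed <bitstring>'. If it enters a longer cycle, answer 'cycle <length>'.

Step 0: 100
Step 1: G0=G1&G0=0&1=0 G1=NOT G1=NOT 0=1 G2=G2&G1=0&0=0 -> 010
Step 2: G0=G1&G0=1&0=0 G1=NOT G1=NOT 1=0 G2=G2&G1=0&1=0 -> 000
Step 3: G0=G1&G0=0&0=0 G1=NOT G1=NOT 0=1 G2=G2&G1=0&0=0 -> 010
Cycle of length 2 starting at step 1 -> no fixed point

Answer: cycle 2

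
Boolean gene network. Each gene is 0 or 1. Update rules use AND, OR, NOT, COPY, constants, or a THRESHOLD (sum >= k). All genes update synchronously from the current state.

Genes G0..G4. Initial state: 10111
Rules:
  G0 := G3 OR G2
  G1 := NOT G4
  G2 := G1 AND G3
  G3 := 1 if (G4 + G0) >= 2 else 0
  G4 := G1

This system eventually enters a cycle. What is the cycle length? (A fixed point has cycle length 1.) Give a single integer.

Answer: 4

Derivation:
Step 0: 10111
Step 1: G0=G3|G2=1|1=1 G1=NOT G4=NOT 1=0 G2=G1&G3=0&1=0 G3=(1+1>=2)=1 G4=G1=0 -> 10010
Step 2: G0=G3|G2=1|0=1 G1=NOT G4=NOT 0=1 G2=G1&G3=0&1=0 G3=(0+1>=2)=0 G4=G1=0 -> 11000
Step 3: G0=G3|G2=0|0=0 G1=NOT G4=NOT 0=1 G2=G1&G3=1&0=0 G3=(0+1>=2)=0 G4=G1=1 -> 01001
Step 4: G0=G3|G2=0|0=0 G1=NOT G4=NOT 1=0 G2=G1&G3=1&0=0 G3=(1+0>=2)=0 G4=G1=1 -> 00001
Step 5: G0=G3|G2=0|0=0 G1=NOT G4=NOT 1=0 G2=G1&G3=0&0=0 G3=(1+0>=2)=0 G4=G1=0 -> 00000
Step 6: G0=G3|G2=0|0=0 G1=NOT G4=NOT 0=1 G2=G1&G3=0&0=0 G3=(0+0>=2)=0 G4=G1=0 -> 01000
Step 7: G0=G3|G2=0|0=0 G1=NOT G4=NOT 0=1 G2=G1&G3=1&0=0 G3=(0+0>=2)=0 G4=G1=1 -> 01001
State from step 7 equals state from step 3 -> cycle length 4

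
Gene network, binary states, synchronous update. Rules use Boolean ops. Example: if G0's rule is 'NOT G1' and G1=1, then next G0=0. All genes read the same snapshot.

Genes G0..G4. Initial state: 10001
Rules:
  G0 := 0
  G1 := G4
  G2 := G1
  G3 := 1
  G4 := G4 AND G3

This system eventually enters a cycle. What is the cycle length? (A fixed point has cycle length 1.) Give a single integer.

Step 0: 10001
Step 1: G0=0(const) G1=G4=1 G2=G1=0 G3=1(const) G4=G4&G3=1&0=0 -> 01010
Step 2: G0=0(const) G1=G4=0 G2=G1=1 G3=1(const) G4=G4&G3=0&1=0 -> 00110
Step 3: G0=0(const) G1=G4=0 G2=G1=0 G3=1(const) G4=G4&G3=0&1=0 -> 00010
Step 4: G0=0(const) G1=G4=0 G2=G1=0 G3=1(const) G4=G4&G3=0&1=0 -> 00010
State from step 4 equals state from step 3 -> cycle length 1

Answer: 1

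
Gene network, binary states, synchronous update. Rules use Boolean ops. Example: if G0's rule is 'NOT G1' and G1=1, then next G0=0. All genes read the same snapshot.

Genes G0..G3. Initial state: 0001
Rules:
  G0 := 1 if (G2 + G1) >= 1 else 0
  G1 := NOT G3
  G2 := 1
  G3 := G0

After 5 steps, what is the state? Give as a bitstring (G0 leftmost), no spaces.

Step 1: G0=(0+0>=1)=0 G1=NOT G3=NOT 1=0 G2=1(const) G3=G0=0 -> 0010
Step 2: G0=(1+0>=1)=1 G1=NOT G3=NOT 0=1 G2=1(const) G3=G0=0 -> 1110
Step 3: G0=(1+1>=1)=1 G1=NOT G3=NOT 0=1 G2=1(const) G3=G0=1 -> 1111
Step 4: G0=(1+1>=1)=1 G1=NOT G3=NOT 1=0 G2=1(const) G3=G0=1 -> 1011
Step 5: G0=(1+0>=1)=1 G1=NOT G3=NOT 1=0 G2=1(const) G3=G0=1 -> 1011

1011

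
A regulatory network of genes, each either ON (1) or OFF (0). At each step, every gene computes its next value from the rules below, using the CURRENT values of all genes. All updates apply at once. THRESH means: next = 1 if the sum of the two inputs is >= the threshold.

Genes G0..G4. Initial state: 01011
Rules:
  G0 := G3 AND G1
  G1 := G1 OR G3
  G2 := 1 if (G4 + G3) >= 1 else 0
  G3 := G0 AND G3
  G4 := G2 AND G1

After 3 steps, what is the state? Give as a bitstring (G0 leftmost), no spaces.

Step 1: G0=G3&G1=1&1=1 G1=G1|G3=1|1=1 G2=(1+1>=1)=1 G3=G0&G3=0&1=0 G4=G2&G1=0&1=0 -> 11100
Step 2: G0=G3&G1=0&1=0 G1=G1|G3=1|0=1 G2=(0+0>=1)=0 G3=G0&G3=1&0=0 G4=G2&G1=1&1=1 -> 01001
Step 3: G0=G3&G1=0&1=0 G1=G1|G3=1|0=1 G2=(1+0>=1)=1 G3=G0&G3=0&0=0 G4=G2&G1=0&1=0 -> 01100

01100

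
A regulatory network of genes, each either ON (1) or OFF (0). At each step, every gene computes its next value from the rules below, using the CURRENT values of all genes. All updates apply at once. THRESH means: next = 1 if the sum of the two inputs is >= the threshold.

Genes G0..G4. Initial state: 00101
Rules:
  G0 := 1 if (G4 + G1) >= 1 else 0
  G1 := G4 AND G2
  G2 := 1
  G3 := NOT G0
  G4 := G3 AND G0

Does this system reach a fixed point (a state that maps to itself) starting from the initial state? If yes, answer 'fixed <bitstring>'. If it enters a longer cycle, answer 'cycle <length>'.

Step 0: 00101
Step 1: G0=(1+0>=1)=1 G1=G4&G2=1&1=1 G2=1(const) G3=NOT G0=NOT 0=1 G4=G3&G0=0&0=0 -> 11110
Step 2: G0=(0+1>=1)=1 G1=G4&G2=0&1=0 G2=1(const) G3=NOT G0=NOT 1=0 G4=G3&G0=1&1=1 -> 10101
Step 3: G0=(1+0>=1)=1 G1=G4&G2=1&1=1 G2=1(const) G3=NOT G0=NOT 1=0 G4=G3&G0=0&1=0 -> 11100
Step 4: G0=(0+1>=1)=1 G1=G4&G2=0&1=0 G2=1(const) G3=NOT G0=NOT 1=0 G4=G3&G0=0&1=0 -> 10100
Step 5: G0=(0+0>=1)=0 G1=G4&G2=0&1=0 G2=1(const) G3=NOT G0=NOT 1=0 G4=G3&G0=0&1=0 -> 00100
Step 6: G0=(0+0>=1)=0 G1=G4&G2=0&1=0 G2=1(const) G3=NOT G0=NOT 0=1 G4=G3&G0=0&0=0 -> 00110
Step 7: G0=(0+0>=1)=0 G1=G4&G2=0&1=0 G2=1(const) G3=NOT G0=NOT 0=1 G4=G3&G0=1&0=0 -> 00110
Fixed point reached at step 6: 00110

Answer: fixed 00110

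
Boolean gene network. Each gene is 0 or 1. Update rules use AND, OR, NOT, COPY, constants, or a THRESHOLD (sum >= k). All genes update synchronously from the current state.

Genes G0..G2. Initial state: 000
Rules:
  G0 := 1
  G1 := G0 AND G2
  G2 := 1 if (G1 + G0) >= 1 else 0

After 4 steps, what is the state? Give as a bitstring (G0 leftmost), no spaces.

Step 1: G0=1(const) G1=G0&G2=0&0=0 G2=(0+0>=1)=0 -> 100
Step 2: G0=1(const) G1=G0&G2=1&0=0 G2=(0+1>=1)=1 -> 101
Step 3: G0=1(const) G1=G0&G2=1&1=1 G2=(0+1>=1)=1 -> 111
Step 4: G0=1(const) G1=G0&G2=1&1=1 G2=(1+1>=1)=1 -> 111

111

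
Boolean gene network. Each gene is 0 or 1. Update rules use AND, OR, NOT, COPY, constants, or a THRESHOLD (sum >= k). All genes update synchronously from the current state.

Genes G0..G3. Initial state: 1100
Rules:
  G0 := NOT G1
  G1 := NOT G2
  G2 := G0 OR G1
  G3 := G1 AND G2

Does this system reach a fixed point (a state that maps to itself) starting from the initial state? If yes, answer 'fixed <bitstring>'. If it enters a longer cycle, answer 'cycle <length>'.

Answer: cycle 3

Derivation:
Step 0: 1100
Step 1: G0=NOT G1=NOT 1=0 G1=NOT G2=NOT 0=1 G2=G0|G1=1|1=1 G3=G1&G2=1&0=0 -> 0110
Step 2: G0=NOT G1=NOT 1=0 G1=NOT G2=NOT 1=0 G2=G0|G1=0|1=1 G3=G1&G2=1&1=1 -> 0011
Step 3: G0=NOT G1=NOT 0=1 G1=NOT G2=NOT 1=0 G2=G0|G1=0|0=0 G3=G1&G2=0&1=0 -> 1000
Step 4: G0=NOT G1=NOT 0=1 G1=NOT G2=NOT 0=1 G2=G0|G1=1|0=1 G3=G1&G2=0&0=0 -> 1110
Step 5: G0=NOT G1=NOT 1=0 G1=NOT G2=NOT 1=0 G2=G0|G1=1|1=1 G3=G1&G2=1&1=1 -> 0011
Cycle of length 3 starting at step 2 -> no fixed point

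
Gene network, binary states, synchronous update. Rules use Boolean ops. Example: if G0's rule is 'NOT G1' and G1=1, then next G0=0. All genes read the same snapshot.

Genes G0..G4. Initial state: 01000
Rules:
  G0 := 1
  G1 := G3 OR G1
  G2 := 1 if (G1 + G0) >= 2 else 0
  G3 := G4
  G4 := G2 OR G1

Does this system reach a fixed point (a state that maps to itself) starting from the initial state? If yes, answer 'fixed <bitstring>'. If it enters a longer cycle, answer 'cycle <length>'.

Step 0: 01000
Step 1: G0=1(const) G1=G3|G1=0|1=1 G2=(1+0>=2)=0 G3=G4=0 G4=G2|G1=0|1=1 -> 11001
Step 2: G0=1(const) G1=G3|G1=0|1=1 G2=(1+1>=2)=1 G3=G4=1 G4=G2|G1=0|1=1 -> 11111
Step 3: G0=1(const) G1=G3|G1=1|1=1 G2=(1+1>=2)=1 G3=G4=1 G4=G2|G1=1|1=1 -> 11111
Fixed point reached at step 2: 11111

Answer: fixed 11111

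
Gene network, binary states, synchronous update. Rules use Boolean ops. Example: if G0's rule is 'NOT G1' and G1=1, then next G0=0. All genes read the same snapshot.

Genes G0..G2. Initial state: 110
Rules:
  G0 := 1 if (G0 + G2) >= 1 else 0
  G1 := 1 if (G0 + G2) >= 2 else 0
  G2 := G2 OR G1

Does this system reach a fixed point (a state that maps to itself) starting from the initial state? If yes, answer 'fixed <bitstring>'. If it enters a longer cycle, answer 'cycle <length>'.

Answer: fixed 111

Derivation:
Step 0: 110
Step 1: G0=(1+0>=1)=1 G1=(1+0>=2)=0 G2=G2|G1=0|1=1 -> 101
Step 2: G0=(1+1>=1)=1 G1=(1+1>=2)=1 G2=G2|G1=1|0=1 -> 111
Step 3: G0=(1+1>=1)=1 G1=(1+1>=2)=1 G2=G2|G1=1|1=1 -> 111
Fixed point reached at step 2: 111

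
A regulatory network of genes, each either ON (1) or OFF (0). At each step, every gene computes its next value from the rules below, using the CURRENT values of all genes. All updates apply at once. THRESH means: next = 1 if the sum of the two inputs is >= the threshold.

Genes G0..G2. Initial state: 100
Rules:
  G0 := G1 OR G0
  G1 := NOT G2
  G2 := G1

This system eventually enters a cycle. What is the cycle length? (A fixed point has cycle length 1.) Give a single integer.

Answer: 4

Derivation:
Step 0: 100
Step 1: G0=G1|G0=0|1=1 G1=NOT G2=NOT 0=1 G2=G1=0 -> 110
Step 2: G0=G1|G0=1|1=1 G1=NOT G2=NOT 0=1 G2=G1=1 -> 111
Step 3: G0=G1|G0=1|1=1 G1=NOT G2=NOT 1=0 G2=G1=1 -> 101
Step 4: G0=G1|G0=0|1=1 G1=NOT G2=NOT 1=0 G2=G1=0 -> 100
State from step 4 equals state from step 0 -> cycle length 4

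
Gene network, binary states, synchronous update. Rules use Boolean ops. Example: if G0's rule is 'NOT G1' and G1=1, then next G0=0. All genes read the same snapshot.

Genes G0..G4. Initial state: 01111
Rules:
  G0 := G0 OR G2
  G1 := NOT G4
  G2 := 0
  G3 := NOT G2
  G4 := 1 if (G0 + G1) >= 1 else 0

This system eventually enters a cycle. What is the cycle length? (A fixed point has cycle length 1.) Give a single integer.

Step 0: 01111
Step 1: G0=G0|G2=0|1=1 G1=NOT G4=NOT 1=0 G2=0(const) G3=NOT G2=NOT 1=0 G4=(0+1>=1)=1 -> 10001
Step 2: G0=G0|G2=1|0=1 G1=NOT G4=NOT 1=0 G2=0(const) G3=NOT G2=NOT 0=1 G4=(1+0>=1)=1 -> 10011
Step 3: G0=G0|G2=1|0=1 G1=NOT G4=NOT 1=0 G2=0(const) G3=NOT G2=NOT 0=1 G4=(1+0>=1)=1 -> 10011
State from step 3 equals state from step 2 -> cycle length 1

Answer: 1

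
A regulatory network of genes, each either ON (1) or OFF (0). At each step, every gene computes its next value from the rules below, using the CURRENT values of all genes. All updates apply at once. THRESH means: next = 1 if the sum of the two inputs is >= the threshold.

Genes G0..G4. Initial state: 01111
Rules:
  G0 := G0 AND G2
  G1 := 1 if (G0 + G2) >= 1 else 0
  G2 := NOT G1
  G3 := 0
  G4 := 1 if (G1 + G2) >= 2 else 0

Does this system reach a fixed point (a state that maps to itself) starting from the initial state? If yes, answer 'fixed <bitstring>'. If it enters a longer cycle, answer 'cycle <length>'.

Answer: cycle 4

Derivation:
Step 0: 01111
Step 1: G0=G0&G2=0&1=0 G1=(0+1>=1)=1 G2=NOT G1=NOT 1=0 G3=0(const) G4=(1+1>=2)=1 -> 01001
Step 2: G0=G0&G2=0&0=0 G1=(0+0>=1)=0 G2=NOT G1=NOT 1=0 G3=0(const) G4=(1+0>=2)=0 -> 00000
Step 3: G0=G0&G2=0&0=0 G1=(0+0>=1)=0 G2=NOT G1=NOT 0=1 G3=0(const) G4=(0+0>=2)=0 -> 00100
Step 4: G0=G0&G2=0&1=0 G1=(0+1>=1)=1 G2=NOT G1=NOT 0=1 G3=0(const) G4=(0+1>=2)=0 -> 01100
Step 5: G0=G0&G2=0&1=0 G1=(0+1>=1)=1 G2=NOT G1=NOT 1=0 G3=0(const) G4=(1+1>=2)=1 -> 01001
Cycle of length 4 starting at step 1 -> no fixed point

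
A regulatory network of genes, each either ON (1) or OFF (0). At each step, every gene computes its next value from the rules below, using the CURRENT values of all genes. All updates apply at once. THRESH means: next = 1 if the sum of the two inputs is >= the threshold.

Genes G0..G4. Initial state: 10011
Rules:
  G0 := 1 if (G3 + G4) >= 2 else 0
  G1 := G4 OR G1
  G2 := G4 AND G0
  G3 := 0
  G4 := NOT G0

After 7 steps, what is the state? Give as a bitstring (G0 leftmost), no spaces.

Step 1: G0=(1+1>=2)=1 G1=G4|G1=1|0=1 G2=G4&G0=1&1=1 G3=0(const) G4=NOT G0=NOT 1=0 -> 11100
Step 2: G0=(0+0>=2)=0 G1=G4|G1=0|1=1 G2=G4&G0=0&1=0 G3=0(const) G4=NOT G0=NOT 1=0 -> 01000
Step 3: G0=(0+0>=2)=0 G1=G4|G1=0|1=1 G2=G4&G0=0&0=0 G3=0(const) G4=NOT G0=NOT 0=1 -> 01001
Step 4: G0=(0+1>=2)=0 G1=G4|G1=1|1=1 G2=G4&G0=1&0=0 G3=0(const) G4=NOT G0=NOT 0=1 -> 01001
Step 5: G0=(0+1>=2)=0 G1=G4|G1=1|1=1 G2=G4&G0=1&0=0 G3=0(const) G4=NOT G0=NOT 0=1 -> 01001
Step 6: G0=(0+1>=2)=0 G1=G4|G1=1|1=1 G2=G4&G0=1&0=0 G3=0(const) G4=NOT G0=NOT 0=1 -> 01001
Step 7: G0=(0+1>=2)=0 G1=G4|G1=1|1=1 G2=G4&G0=1&0=0 G3=0(const) G4=NOT G0=NOT 0=1 -> 01001

01001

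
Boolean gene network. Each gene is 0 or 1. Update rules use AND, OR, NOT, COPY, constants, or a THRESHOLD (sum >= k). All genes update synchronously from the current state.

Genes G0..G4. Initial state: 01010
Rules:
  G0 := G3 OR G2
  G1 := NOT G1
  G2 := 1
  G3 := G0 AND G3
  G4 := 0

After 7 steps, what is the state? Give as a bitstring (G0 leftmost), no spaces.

Step 1: G0=G3|G2=1|0=1 G1=NOT G1=NOT 1=0 G2=1(const) G3=G0&G3=0&1=0 G4=0(const) -> 10100
Step 2: G0=G3|G2=0|1=1 G1=NOT G1=NOT 0=1 G2=1(const) G3=G0&G3=1&0=0 G4=0(const) -> 11100
Step 3: G0=G3|G2=0|1=1 G1=NOT G1=NOT 1=0 G2=1(const) G3=G0&G3=1&0=0 G4=0(const) -> 10100
Step 4: G0=G3|G2=0|1=1 G1=NOT G1=NOT 0=1 G2=1(const) G3=G0&G3=1&0=0 G4=0(const) -> 11100
Step 5: G0=G3|G2=0|1=1 G1=NOT G1=NOT 1=0 G2=1(const) G3=G0&G3=1&0=0 G4=0(const) -> 10100
Step 6: G0=G3|G2=0|1=1 G1=NOT G1=NOT 0=1 G2=1(const) G3=G0&G3=1&0=0 G4=0(const) -> 11100
Step 7: G0=G3|G2=0|1=1 G1=NOT G1=NOT 1=0 G2=1(const) G3=G0&G3=1&0=0 G4=0(const) -> 10100

10100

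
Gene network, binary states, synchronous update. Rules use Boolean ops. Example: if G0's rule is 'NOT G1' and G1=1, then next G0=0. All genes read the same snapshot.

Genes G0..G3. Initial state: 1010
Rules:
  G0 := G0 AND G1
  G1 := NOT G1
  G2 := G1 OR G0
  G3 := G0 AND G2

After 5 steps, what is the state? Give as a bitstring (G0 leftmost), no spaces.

Step 1: G0=G0&G1=1&0=0 G1=NOT G1=NOT 0=1 G2=G1|G0=0|1=1 G3=G0&G2=1&1=1 -> 0111
Step 2: G0=G0&G1=0&1=0 G1=NOT G1=NOT 1=0 G2=G1|G0=1|0=1 G3=G0&G2=0&1=0 -> 0010
Step 3: G0=G0&G1=0&0=0 G1=NOT G1=NOT 0=1 G2=G1|G0=0|0=0 G3=G0&G2=0&1=0 -> 0100
Step 4: G0=G0&G1=0&1=0 G1=NOT G1=NOT 1=0 G2=G1|G0=1|0=1 G3=G0&G2=0&0=0 -> 0010
Step 5: G0=G0&G1=0&0=0 G1=NOT G1=NOT 0=1 G2=G1|G0=0|0=0 G3=G0&G2=0&1=0 -> 0100

0100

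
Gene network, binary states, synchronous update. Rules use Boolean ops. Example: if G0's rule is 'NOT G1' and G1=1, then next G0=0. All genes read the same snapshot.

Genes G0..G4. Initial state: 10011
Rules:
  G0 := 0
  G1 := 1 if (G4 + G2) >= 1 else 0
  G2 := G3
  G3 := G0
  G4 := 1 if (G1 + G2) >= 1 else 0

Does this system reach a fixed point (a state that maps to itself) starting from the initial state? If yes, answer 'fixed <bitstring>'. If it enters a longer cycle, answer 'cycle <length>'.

Step 0: 10011
Step 1: G0=0(const) G1=(1+0>=1)=1 G2=G3=1 G3=G0=1 G4=(0+0>=1)=0 -> 01110
Step 2: G0=0(const) G1=(0+1>=1)=1 G2=G3=1 G3=G0=0 G4=(1+1>=1)=1 -> 01101
Step 3: G0=0(const) G1=(1+1>=1)=1 G2=G3=0 G3=G0=0 G4=(1+1>=1)=1 -> 01001
Step 4: G0=0(const) G1=(1+0>=1)=1 G2=G3=0 G3=G0=0 G4=(1+0>=1)=1 -> 01001
Fixed point reached at step 3: 01001

Answer: fixed 01001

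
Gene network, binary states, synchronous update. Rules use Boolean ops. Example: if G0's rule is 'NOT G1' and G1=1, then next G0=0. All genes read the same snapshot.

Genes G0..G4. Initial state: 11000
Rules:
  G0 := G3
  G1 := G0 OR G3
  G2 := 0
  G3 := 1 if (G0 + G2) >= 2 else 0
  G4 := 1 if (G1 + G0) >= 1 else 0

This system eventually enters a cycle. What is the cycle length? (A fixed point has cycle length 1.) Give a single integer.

Answer: 1

Derivation:
Step 0: 11000
Step 1: G0=G3=0 G1=G0|G3=1|0=1 G2=0(const) G3=(1+0>=2)=0 G4=(1+1>=1)=1 -> 01001
Step 2: G0=G3=0 G1=G0|G3=0|0=0 G2=0(const) G3=(0+0>=2)=0 G4=(1+0>=1)=1 -> 00001
Step 3: G0=G3=0 G1=G0|G3=0|0=0 G2=0(const) G3=(0+0>=2)=0 G4=(0+0>=1)=0 -> 00000
Step 4: G0=G3=0 G1=G0|G3=0|0=0 G2=0(const) G3=(0+0>=2)=0 G4=(0+0>=1)=0 -> 00000
State from step 4 equals state from step 3 -> cycle length 1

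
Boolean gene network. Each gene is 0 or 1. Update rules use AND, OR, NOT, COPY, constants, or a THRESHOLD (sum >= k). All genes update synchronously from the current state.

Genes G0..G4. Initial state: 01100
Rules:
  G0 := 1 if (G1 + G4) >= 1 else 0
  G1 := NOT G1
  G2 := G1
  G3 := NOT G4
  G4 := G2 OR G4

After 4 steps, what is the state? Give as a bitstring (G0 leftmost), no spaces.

Step 1: G0=(1+0>=1)=1 G1=NOT G1=NOT 1=0 G2=G1=1 G3=NOT G4=NOT 0=1 G4=G2|G4=1|0=1 -> 10111
Step 2: G0=(0+1>=1)=1 G1=NOT G1=NOT 0=1 G2=G1=0 G3=NOT G4=NOT 1=0 G4=G2|G4=1|1=1 -> 11001
Step 3: G0=(1+1>=1)=1 G1=NOT G1=NOT 1=0 G2=G1=1 G3=NOT G4=NOT 1=0 G4=G2|G4=0|1=1 -> 10101
Step 4: G0=(0+1>=1)=1 G1=NOT G1=NOT 0=1 G2=G1=0 G3=NOT G4=NOT 1=0 G4=G2|G4=1|1=1 -> 11001

11001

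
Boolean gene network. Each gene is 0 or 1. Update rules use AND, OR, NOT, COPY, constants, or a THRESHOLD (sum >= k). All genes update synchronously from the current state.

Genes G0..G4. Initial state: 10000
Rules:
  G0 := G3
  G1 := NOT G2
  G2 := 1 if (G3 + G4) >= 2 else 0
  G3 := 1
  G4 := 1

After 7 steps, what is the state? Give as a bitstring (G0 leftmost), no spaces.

Step 1: G0=G3=0 G1=NOT G2=NOT 0=1 G2=(0+0>=2)=0 G3=1(const) G4=1(const) -> 01011
Step 2: G0=G3=1 G1=NOT G2=NOT 0=1 G2=(1+1>=2)=1 G3=1(const) G4=1(const) -> 11111
Step 3: G0=G3=1 G1=NOT G2=NOT 1=0 G2=(1+1>=2)=1 G3=1(const) G4=1(const) -> 10111
Step 4: G0=G3=1 G1=NOT G2=NOT 1=0 G2=(1+1>=2)=1 G3=1(const) G4=1(const) -> 10111
Step 5: G0=G3=1 G1=NOT G2=NOT 1=0 G2=(1+1>=2)=1 G3=1(const) G4=1(const) -> 10111
Step 6: G0=G3=1 G1=NOT G2=NOT 1=0 G2=(1+1>=2)=1 G3=1(const) G4=1(const) -> 10111
Step 7: G0=G3=1 G1=NOT G2=NOT 1=0 G2=(1+1>=2)=1 G3=1(const) G4=1(const) -> 10111

10111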